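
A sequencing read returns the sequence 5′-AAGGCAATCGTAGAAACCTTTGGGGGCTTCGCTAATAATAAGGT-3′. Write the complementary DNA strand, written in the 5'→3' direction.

5'-ACCTTATTATTAGCGAAGCCCCCAAAGGTTTCTACGATTGCCTT-3'

The complement of AAGGCAATCGTAGAAACCTTTGGGGGCTTCGCTAATAATAAGGT is TTCCGTTAGCATCTTTGGAAACCCCCGAAGCGATTATTATTCCA (A↔T, G↔C). DNA strands are antiparallel, so the complementary strand runs 3'→5'; reversing gives the 5'→3' form.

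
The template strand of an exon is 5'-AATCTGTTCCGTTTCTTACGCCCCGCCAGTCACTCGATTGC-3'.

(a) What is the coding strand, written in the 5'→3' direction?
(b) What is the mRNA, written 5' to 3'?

(a) The coding strand is the reverse complement of the template: complement TTAGACAAGGCAAAGAATGCGGGGCGGTCAGTGAGCTAACG, then reverse.
(b) mRNA has the coding-strand sequence with T→U.

(a) 5′-GCAATCGAGTGACTGGCGGGGCGTAAGAAACGGAACAGATT-3′
(b) 5'-GCAAUCGAGUGACUGGCGGGGCGUAAGAAACGGAACAGAUU-3'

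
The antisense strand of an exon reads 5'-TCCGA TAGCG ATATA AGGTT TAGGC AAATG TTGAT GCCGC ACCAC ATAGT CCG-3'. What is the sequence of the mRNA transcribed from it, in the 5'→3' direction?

RNA polymerase reads the template 3'→5' and synthesizes mRNA 5'→3' by base-pairing (A→U, T→A, G↔C). The complement of the template is AGGCTATCGCTATATTCCAAATCCGTTTACAACTACGGCGTGGTGTATCAGGC; antiparallel, so 5'→3' the coding strand is CGGACTATGTGGTGCGGCATCAACATTTGCCTAAACCTTATATCGCTATCGGA. Replace T with U for the mRNA.

5'-CGGACUAUGUGGUGCGGCAUCAACAUUUGCCUAAACCUUAUAUCGCUAUCGGA-3'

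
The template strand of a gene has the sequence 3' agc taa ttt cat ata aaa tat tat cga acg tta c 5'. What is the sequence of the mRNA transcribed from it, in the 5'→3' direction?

Reading the template 3'→5' as shown, RNA polymerase pairs each base (A→U, T→A, G↔C) to build mRNA 5'→3' directly.

5'-UCGAUUAAAGUAUAUUUUAUAAUAGCUUGCAAUG-3'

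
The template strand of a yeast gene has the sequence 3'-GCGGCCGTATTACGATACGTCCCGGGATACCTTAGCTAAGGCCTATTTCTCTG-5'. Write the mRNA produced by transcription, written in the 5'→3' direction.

5′-CGCCGGCAUAAUGCUAUGCAGGGCCCUAUGGAAUCGAUUCCGGAUAAAGAGAC-3′

Reading the template 3'→5' as shown, RNA polymerase pairs each base (A→U, T→A, G↔C) to build mRNA 5'→3' directly.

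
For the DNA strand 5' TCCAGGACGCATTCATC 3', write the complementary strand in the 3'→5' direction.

3'-AGGTCCTGCGTAAGTAG-5'

Base-pairing A↔T, G↔C gives the complement. The complementary strand is antiparallel, so paired with a 5'→3' strand it runs 3'→5'.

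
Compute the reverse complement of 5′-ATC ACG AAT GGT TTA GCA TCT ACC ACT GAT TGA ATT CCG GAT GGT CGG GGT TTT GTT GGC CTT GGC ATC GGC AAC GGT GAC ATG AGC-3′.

5'-GCTCATGTCACCGTTGCCGATGCCAAGGCCAACAAAACCCCGACCATCCGGAATTCAATCAGTGGTAGATGCTAAACCATTCGTGAT-3'

Reading the sequence 3'→5' and pairing each base (A↔T, G↔C) gives the reverse complement directly.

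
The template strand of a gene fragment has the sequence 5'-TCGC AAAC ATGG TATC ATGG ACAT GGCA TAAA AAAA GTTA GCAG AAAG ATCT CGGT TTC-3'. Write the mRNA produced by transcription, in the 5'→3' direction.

5'-GAAACCGAGAUCUUUCUGCUAACUUUUUUUAUGCCAUGUCCAUGAUACCAUGUUUGCGA-3'

RNA polymerase reads the template 3'→5' and synthesizes mRNA 5'→3' by base-pairing (A→U, T→A, G↔C). The complement of the template is AGCGTTTGTACCATAGTACCTGTACCGTATTTTTTTCAATCGTCTTTCTAGAGCCAAAG; antiparallel, so 5'→3' the coding strand is GAAACCGAGATCTTTCTGCTAACTTTTTTTATGCCATGTCCATGATACCATGTTTGCGA. Replace T with U for the mRNA.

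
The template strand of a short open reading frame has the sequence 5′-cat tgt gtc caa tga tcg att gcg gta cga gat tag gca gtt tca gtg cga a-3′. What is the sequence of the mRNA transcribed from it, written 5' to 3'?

5'-UUCGCACUGAAACUGCCUAAUCUCGUACCGCAAUCGAUCAUUGGACACAAUG-3'

The mRNA has the sequence of the coding strand (reverse complement of the template) with T→U. Reverse complement of CATTGTGTCCAATGATCGATTGCGGTACGAGATTAGGCAGTTTCAGTGCGAA is TTCGCACTGAAACTGCCTAATCTCGTACCGCAATCGATCATTGGACACAATG; then T→U.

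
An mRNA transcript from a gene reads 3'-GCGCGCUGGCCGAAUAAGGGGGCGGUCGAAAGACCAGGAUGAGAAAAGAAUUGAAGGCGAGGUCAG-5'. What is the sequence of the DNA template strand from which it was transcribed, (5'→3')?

5′-CGCGCGACCGGCTTATTCCCCCGCCAGCTTTCTGGTCCTACTCTTTTCTTAACTTCCGCTCCAGTC-3′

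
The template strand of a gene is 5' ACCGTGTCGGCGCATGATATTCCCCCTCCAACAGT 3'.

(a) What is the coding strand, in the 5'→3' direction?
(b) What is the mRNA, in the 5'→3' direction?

(a) 5'-ACTGTTGGAGGGGGAATATCATGCGCCGACACGGT-3'
(b) 5'-ACUGUUGGAGGGGGAAUAUCAUGCGCCGACACGGU-3'

(a) The coding strand is the reverse complement of the template: complement TGGCACAGCCGCGTACTATAAGGGGGAGGTTGTCA, then reverse.
(b) mRNA has the coding-strand sequence with T→U.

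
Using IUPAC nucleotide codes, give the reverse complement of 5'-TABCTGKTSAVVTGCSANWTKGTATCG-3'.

Standard pairs A↔T, G↔C; ambiguity codes pair K↔M, W↔W, S↔S, B↔V, N↔N. Complement (ATVGACMASTBBACGSTNWAMCATAGC), then reverse for 5'→3'.

5'-CGATACMAWNTSGCABBTSAMCAGVTA-3'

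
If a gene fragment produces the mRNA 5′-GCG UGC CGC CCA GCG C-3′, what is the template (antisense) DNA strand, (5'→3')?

5'-GCGCTGGGCGGCACGC-3'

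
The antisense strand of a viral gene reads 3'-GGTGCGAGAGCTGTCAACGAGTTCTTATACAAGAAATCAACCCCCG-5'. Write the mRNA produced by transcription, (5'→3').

5'-CCACGCUCUCGACAGUUGCUCAAGAAUAUGUUCUUUAGUUGGGGGC-3'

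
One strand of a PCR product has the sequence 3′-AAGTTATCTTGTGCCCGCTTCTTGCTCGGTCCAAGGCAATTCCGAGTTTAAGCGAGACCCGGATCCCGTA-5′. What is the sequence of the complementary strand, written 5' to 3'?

The strand is given 3'→5', so its complement runs 5'→3' in the same left-to-right order: pair each base A↔T, G↔C.

5'-TTCAATAGAACACGGGCGAAGAACGAGCCAGGTTCCGTTAAGGCTCAAATTCGCTCTGGGCCTAGGGCAT-3'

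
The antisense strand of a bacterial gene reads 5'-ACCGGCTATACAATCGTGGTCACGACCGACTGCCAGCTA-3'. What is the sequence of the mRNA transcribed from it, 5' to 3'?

5'-UAGCUGGCAGUCGGUCGUGACCACGAUUGUAUAGCCGGU-3'

The mRNA has the sequence of the coding strand (reverse complement of the template) with T→U. Reverse complement of ACCGGCTATACAATCGTGGTCACGACCGACTGCCAGCTA is TAGCTGGCAGTCGGTCGTGACCACGATTGTATAGCCGGT; then T→U.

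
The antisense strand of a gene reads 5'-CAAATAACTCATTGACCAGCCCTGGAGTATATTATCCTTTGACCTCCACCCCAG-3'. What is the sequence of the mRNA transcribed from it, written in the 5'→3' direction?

RNA polymerase reads the template 3'→5' and synthesizes mRNA 5'→3' by base-pairing (A→U, T→A, G↔C). The complement of the template is GTTTATTGAGTAACTGGTCGGGACCTCATATAATAGGAAACTGGAGGTGGGGTC; antiparallel, so 5'→3' the coding strand is CTGGGGTGGAGGTCAAAGGATAATATACTCCAGGGCTGGTCAATGAGTTATTTG. Replace T with U for the mRNA.

5′-CUGGGGUGGAGGUCAAAGGAUAAUAUACUCCAGGGCUGGUCAAUGAGUUAUUUG-3′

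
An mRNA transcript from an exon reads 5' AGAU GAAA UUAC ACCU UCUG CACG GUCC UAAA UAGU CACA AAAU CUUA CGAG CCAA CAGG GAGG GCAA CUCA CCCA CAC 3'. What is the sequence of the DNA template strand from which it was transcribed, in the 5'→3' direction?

Replace U with T to get the coding DNA strand: AGATGAAATTACACCTTCTGCACGGTCCTAAATAGTCACAAAATCTTACGAGCCAACAGGGAGGGCAACTCACCCACAC. The template strand is its reverse complement (complement TCTACTTTAATGTGGAAGACGTGCCAGGATTTATCAGTGTTTTAGAATGCTCGGTTGTCCCTCCCGTTGAGTGGGTGTG, then reverse).

5'-GTGTGGGTGAGTTGCCCTCCCTGTTGGCTCGTAAGATTTTGTGACTATTTAGGACCGTGCAGAAGGTGTAATTTCATCT-3'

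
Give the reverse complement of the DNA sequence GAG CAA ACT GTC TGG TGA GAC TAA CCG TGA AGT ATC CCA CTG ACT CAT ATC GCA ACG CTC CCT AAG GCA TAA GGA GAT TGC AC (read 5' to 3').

Complement each base (A↔T, G↔C): CTCGTTTGACAGACCACTCTGATTGGCACTTCATAGGGTGACTGAGTATAGCGTTGCGAGGGATTCCGTATTCCTCTAACGTG. Then reverse.

5'-GTGCAATCTCCTTATGCCTTAGGGAGCGTTGCGATATGAGTCAGTGGGATACTTCACGGTTAGTCTCACCAGACAGTTTGCTC-3'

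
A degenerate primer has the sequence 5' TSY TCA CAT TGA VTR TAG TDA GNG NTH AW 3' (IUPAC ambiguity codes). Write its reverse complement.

Standard pairs A↔T, G↔C; ambiguity codes pair R↔Y, W↔W, S↔S, D↔H, V↔B, N↔N. Complement (ASRAGTGTAACTBAYATCAHTCNCNADTW), then reverse for 5'→3'.

5'-WTDANCNCTHACTAYABTCAATGTGARSA-3'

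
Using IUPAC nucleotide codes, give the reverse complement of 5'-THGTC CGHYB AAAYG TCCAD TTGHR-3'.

5'-YDCAAHTGGACRTTTVRDCGGACDA-3'

Standard pairs A↔T, G↔C; ambiguity codes pair R↔Y, B↔V, D↔H. Complement (ADCAGGCDRVTTTRCAGGTHAACDY), then reverse for 5'→3'.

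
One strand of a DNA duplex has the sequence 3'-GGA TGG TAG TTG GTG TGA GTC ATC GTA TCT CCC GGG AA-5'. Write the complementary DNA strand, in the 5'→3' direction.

5'-CCTACCATCAACCACACTCAGTAGCATAGAGGGCCCTT-3'

The strand is given 3'→5', so its complement runs 5'→3' in the same left-to-right order: pair each base A↔T, G↔C.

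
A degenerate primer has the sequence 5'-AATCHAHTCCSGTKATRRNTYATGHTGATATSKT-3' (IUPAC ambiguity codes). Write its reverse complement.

Standard pairs A↔T, G↔C; ambiguity codes pair R↔Y, K↔M, S↔S, H↔D, N↔N. Complement (TTAGDTDAGGSCAMTAYYNARTACDACTATASMA), then reverse for 5'→3'.

5′-AMSATATCADCATRANYYATMACSGGADTDGATT-3′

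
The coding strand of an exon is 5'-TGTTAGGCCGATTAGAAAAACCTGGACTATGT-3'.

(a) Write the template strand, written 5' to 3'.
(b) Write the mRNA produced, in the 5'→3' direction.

(a) 5'-ACATAGTCCAGGTTTTTCTAATCGGCCTAACA-3'
(b) 5'-UGUUAGGCCGAUUAGAAAAACCUGGACUAUGU-3'

(a) The template strand is the reverse complement of the coding strand: complement ACAATCCGGCTAATCTTTTTGGACCTGATACA, then reverse.
(b) mRNA matches the coding strand with T→U.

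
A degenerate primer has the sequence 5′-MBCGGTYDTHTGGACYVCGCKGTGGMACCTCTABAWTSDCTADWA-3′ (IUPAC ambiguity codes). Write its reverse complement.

Standard pairs A↔T, G↔C; ambiguity codes pair Y↔R, M↔K, W↔W, S↔S, B↔V, D↔H. Complement (KVGCCARHADACCTGRBGCGMCACCKTGGAGATVTWASHGATHWT), then reverse for 5'→3'.

5′-TWHTAGHSAWTVTAGAGGTKCCACMGCGBRGTCCADAHRACCGVK-3′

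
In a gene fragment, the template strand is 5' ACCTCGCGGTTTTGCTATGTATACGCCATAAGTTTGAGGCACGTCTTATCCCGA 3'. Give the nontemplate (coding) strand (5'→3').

5'-TCGGGATAAGACGTGCCTCAAACTTATGGCGTATACATAGCAAAACCGCGAGGT-3'

The coding strand is complementary and antiparallel to the template: take the complement (A↔T, G↔C) and reverse.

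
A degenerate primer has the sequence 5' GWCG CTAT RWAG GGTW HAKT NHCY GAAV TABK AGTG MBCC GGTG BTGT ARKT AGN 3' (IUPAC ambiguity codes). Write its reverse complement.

Standard pairs A↔T, G↔C; ambiguity codes pair R↔Y, M↔K, W↔W, B↔V, H↔D, N↔N. Complement (CWGCGATAYWTCCCAWDTMANDGRCTTBATVMTCACKVGGCCACVACATYMATCN), then reverse for 5'→3'.

5'-NCTAMYTACAVCACCGGVKCACTMVTABTTCRGDNAMTDWACCCTWYATAGCGWC-3'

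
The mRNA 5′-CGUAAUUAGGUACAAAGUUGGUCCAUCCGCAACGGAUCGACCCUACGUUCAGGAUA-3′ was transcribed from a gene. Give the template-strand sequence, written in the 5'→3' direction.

Replace U with T to get the coding DNA strand: CGTAATTAGGTACAAAGTTGGTCCATCCGCAACGGATCGACCCTACGTTCAGGATA. The template strand is its reverse complement (complement GCATTAATCCATGTTTCAACCAGGTAGGCGTTGCCTAGCTGGGATGCAAGTCCTAT, then reverse).

5'-TATCCTGAACGTAGGGTCGATCCGTTGCGGATGGACCAACTTTGTACCTAATTACG-3'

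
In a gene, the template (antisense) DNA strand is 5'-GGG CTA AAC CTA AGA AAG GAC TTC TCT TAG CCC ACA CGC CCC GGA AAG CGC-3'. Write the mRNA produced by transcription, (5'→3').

5′-GCGCUUUCCGGGGCGUGUGGGCUAAGAGAAGUCCUUUCUUAGGUUUAGCCC-3′

RNA polymerase reads the template 3'→5' and synthesizes mRNA 5'→3' by base-pairing (A→U, T→A, G↔C). The complement of the template is CCCGATTTGGATTCTTTCCTGAAGAGAATCGGGTGTGCGGGGCCTTTCGCG; antiparallel, so 5'→3' the coding strand is GCGCTTTCCGGGGCGTGTGGGCTAAGAGAAGTCCTTTCTTAGGTTTAGCCC. Replace T with U for the mRNA.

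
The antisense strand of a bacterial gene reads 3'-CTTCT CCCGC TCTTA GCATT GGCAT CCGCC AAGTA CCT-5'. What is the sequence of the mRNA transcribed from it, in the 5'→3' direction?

Reading the template 3'→5' as shown, RNA polymerase pairs each base (A→U, T→A, G↔C) to build mRNA 5'→3' directly.

5'-GAAGAGGGCGAGAAUCGUAACCGUAGGCGGUUCAUGGA-3'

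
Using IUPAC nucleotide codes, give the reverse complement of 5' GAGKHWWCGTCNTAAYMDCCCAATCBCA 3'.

Standard pairs A↔T, G↔C; ambiguity codes pair Y↔R, M↔K, W↔W, B↔V, D↔H, N↔N. Complement (CTCMDWWGCAGNATTRKHGGGTTAGVGT), then reverse for 5'→3'.

5'-TGVGATTGGGHKRTTANGACGWWDMCTC-3'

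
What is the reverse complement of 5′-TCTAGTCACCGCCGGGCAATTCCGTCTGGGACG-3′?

5'-CGTCCCAGACGGAATTGCCCGGCGGTGACTAGA-3'

Reading the sequence 3'→5' and pairing each base (A↔T, G↔C) gives the reverse complement directly.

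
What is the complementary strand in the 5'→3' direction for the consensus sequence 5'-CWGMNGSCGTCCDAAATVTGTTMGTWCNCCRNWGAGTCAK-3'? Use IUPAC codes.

5′-MTGACTCWNYGGNGWACKAACABATTTHGGACGSCNKCWG-3′

Standard pairs A↔T, G↔C; ambiguity codes pair R↔Y, M↔K, W↔W, S↔S, D↔H, V↔B, N↔N. Complement (GWCKNCSGCAGGHTTTABACAAKCAWGNGGYNWCTCAGTM), then reverse for 5'→3'.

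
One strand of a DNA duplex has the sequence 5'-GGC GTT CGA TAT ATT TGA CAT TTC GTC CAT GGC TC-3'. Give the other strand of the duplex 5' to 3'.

The complement of GGCGTTCGATATATTTGACATTTCGTCCATGGCTC is CCGCAAGCTATATAAACTGTAAAGCAGGTACCGAG (A↔T, G↔C). DNA strands are antiparallel, so the complementary strand runs 3'→5'; reversing gives the 5'→3' form.

5′-GAGCCATGGACGAAATGTCAAATATATCGAACGCC-3′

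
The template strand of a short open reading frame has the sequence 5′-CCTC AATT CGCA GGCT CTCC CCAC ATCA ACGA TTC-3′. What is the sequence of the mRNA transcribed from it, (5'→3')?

5'-GAAUCGUUGAUGUGGGGAGAGCCUGCGAAUUGAGG-3'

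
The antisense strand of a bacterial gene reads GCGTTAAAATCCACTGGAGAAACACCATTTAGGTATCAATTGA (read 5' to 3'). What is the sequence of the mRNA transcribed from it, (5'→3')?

5'-UCAAUUGAUACCUAAAUGGUGUUUCUCCAGUGGAUUUUAACGC-3'

RNA polymerase reads the template 3'→5' and synthesizes mRNA 5'→3' by base-pairing (A→U, T→A, G↔C). The complement of the template is CGCAATTTTAGGTGACCTCTTTGTGGTAAATCCATAGTTAACT; antiparallel, so 5'→3' the coding strand is TCAATTGATACCTAAATGGTGTTTCTCCAGTGGATTTTAACGC. Replace T with U for the mRNA.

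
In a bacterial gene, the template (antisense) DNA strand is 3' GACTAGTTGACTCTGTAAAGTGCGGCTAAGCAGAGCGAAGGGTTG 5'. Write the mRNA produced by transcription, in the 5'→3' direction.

Reading the template 3'→5' as shown, RNA polymerase pairs each base (A→U, T→A, G↔C) to build mRNA 5'→3' directly.

5'-CUGAUCAACUGAGACAUUUCACGCCGAUUCGUCUCGCUUCCCAAC-3'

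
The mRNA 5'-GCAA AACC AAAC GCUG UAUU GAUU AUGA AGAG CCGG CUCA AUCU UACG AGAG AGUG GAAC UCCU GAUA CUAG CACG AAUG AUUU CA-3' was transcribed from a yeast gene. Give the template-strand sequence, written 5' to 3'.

5'-TGAAATCATTCGTGCTAGTATCAGGAGTTCCACTCTCTCGTAAGATTGAGCCGGCTCTTCATAATCAATACAGCGTTTGGTTTTGC-3'

Replace U with T to get the coding DNA strand: GCAAAACCAAACGCTGTATTGATTATGAAGAGCCGGCTCAATCTTACGAGAGAGTGGAACTCCTGATACTAGCACGAATGATTTCA. The template strand is its reverse complement (complement CGTTTTGGTTTGCGACATAACTAATACTTCTCGGCCGAGTTAGAATGCTCTCTCACCTTGAGGACTATGATCGTGCTTACTAAAGT, then reverse).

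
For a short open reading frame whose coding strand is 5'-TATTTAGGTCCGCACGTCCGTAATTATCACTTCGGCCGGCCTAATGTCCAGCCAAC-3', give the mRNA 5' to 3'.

The mRNA is synthesized from the template strand, so it matches the coding strand with T replaced by U.

5'-UAUUUAGGUCCGCACGUCCGUAAUUAUCACUUCGGCCGGCCUAAUGUCCAGCCAAC-3'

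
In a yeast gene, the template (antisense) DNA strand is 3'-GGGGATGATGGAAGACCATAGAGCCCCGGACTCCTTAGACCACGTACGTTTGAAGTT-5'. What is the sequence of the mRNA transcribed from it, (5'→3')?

5'-CCCCUACUACCUUCUGGUAUCUCGGGGCCUGAGGAAUCUGGUGCAUGCAAACUUCAA-3'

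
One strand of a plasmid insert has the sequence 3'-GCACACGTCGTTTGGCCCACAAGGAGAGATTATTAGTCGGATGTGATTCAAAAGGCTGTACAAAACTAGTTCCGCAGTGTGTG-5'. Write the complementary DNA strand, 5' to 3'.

The strand is given 3'→5', so its complement runs 5'→3' in the same left-to-right order: pair each base A↔T, G↔C.

5'-CGTGTGCAGCAAACCGGGTGTTCCTCTCTAATAATCAGCCTACACTAAGTTTTCCGACATGTTTTGATCAAGGCGTCACACAC-3'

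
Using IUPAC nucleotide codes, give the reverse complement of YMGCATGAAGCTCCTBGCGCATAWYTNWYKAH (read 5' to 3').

5′-DTMRWNARWTATGCGCVAGGAGCTTCATGCKR-3′

Standard pairs A↔T, G↔C; ambiguity codes pair Y↔R, M↔K, W↔W, B↔V, H↔D, N↔N. Complement (RKCGTACTTCGAGGAVCGCGTATWRANWRMTD), then reverse for 5'→3'.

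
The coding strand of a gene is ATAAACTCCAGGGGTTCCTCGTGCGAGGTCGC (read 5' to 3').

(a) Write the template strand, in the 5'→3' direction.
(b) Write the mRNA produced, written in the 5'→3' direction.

(a) The template strand is the reverse complement of the coding strand: complement TATTTGAGGTCCCCAAGGAGCACGCTCCAGCG, then reverse.
(b) mRNA matches the coding strand with T→U.

(a) 5′-GCGACCTCGCACGAGGAACCCCTGGAGTTTAT-3′
(b) 5'-AUAAACUCCAGGGGUUCCUCGUGCGAGGUCGC-3'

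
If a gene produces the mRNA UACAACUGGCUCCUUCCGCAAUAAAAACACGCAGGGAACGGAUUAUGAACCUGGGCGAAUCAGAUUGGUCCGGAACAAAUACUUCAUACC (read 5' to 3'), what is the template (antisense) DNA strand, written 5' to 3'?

Replace U with T to get the coding DNA strand: TACAACTGGCTCCTTCCGCAATAAAAACACGCAGGGAACGGATTATGAACCTGGGCGAATCAGATTGGTCCGGAACAAATACTTCATACC. The template strand is its reverse complement (complement ATGTTGACCGAGGAAGGCGTTATTTTTGTGCGTCCCTTGCCTAATACTTGGACCCGCTTAGTCTAACCAGGCCTTGTTTATGAAGTATGG, then reverse).

5'-GGTATGAAGTATTTGTTCCGGACCAATCTGATTCGCCCAGGTTCATAATCCGTTCCCTGCGTGTTTTTATTGCGGAAGGAGCCAGTTGTA-3'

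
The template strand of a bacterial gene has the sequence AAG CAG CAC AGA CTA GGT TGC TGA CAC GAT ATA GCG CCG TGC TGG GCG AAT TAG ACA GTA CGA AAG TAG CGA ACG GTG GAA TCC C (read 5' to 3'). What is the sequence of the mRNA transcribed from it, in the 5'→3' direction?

5'-GGGAUUCCACCGUUCGCUACUUUCGUACUGUCUAAUUCGCCCAGCACGGCGCUAUAUCGUGUCAGCAACCUAGUCUGUGCUGCUU-3'

RNA polymerase reads the template 3'→5' and synthesizes mRNA 5'→3' by base-pairing (A→U, T→A, G↔C). The complement of the template is TTCGTCGTGTCTGATCCAACGACTGTGCTATATCGCGGCACGACCCGCTTAATCTGTCATGCTTTCATCGCTTGCCACCTTAGGG; antiparallel, so 5'→3' the coding strand is GGGATTCCACCGTTCGCTACTTTCGTACTGTCTAATTCGCCCAGCACGGCGCTATATCGTGTCAGCAACCTAGTCTGTGCTGCTT. Replace T with U for the mRNA.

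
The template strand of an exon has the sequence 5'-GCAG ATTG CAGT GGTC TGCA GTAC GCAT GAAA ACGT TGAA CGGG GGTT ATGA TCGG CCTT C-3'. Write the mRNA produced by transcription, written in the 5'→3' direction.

The mRNA has the sequence of the coding strand (reverse complement of the template) with T→U. Reverse complement of GCAGATTGCAGTGGTCTGCAGTACGCATGAAAACGTTGAACGGGGGTTATGATCGGCCTTC is GAAGGCCGATCATAACCCCCGTTCAACGTTTTCATGCGTACTGCAGACCACTGCAATCTGC; then T→U.

5′-GAAGGCCGAUCAUAACCCCCGUUCAACGUUUUCAUGCGUACUGCAGACCACUGCAAUCUGC-3′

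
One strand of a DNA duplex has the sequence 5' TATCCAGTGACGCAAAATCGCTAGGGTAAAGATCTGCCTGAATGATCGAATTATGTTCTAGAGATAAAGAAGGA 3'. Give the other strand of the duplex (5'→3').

5'-TCCTTCTTTATCTCTAGAACATAATTCGATCATTCAGGCAGATCTTTACCCTAGCGATTTTGCGTCACTGGATA-3'

The complement of TATCCAGTGACGCAAAATCGCTAGGGTAAAGATCTGCCTGAATGATCGAATTATGTTCTAGAGATAAAGAAGGA is ATAGGTCACTGCGTTTTAGCGATCCCATTTCTAGACGGACTTACTAGCTTAATACAAGATCTCTATTTCTTCCT (A↔T, G↔C). DNA strands are antiparallel, so the complementary strand runs 3'→5'; reversing gives the 5'→3' form.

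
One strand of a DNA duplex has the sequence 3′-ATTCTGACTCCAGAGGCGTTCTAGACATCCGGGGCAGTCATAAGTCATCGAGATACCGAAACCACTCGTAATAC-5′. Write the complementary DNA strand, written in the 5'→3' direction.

5'-TAAGACTGAGGTCTCCGCAAGATCTGTAGGCCCCGTCAGTATTCAGTAGCTCTATGGCTTTGGTGAGCATTATG-3'

The strand is given 3'→5', so its complement runs 5'→3' in the same left-to-right order: pair each base A↔T, G↔C.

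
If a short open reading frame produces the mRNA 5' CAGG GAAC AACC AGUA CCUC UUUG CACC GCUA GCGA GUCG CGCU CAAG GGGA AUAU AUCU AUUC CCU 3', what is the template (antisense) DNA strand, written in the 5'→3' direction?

Replace U with T to get the coding DNA strand: CAGGGAACAACCAGTACCTCTTTGCACCGCTAGCGAGTCGCGCTCAAGGGGAATATATCTATTCCCT. The template strand is its reverse complement (complement GTCCCTTGTTGGTCATGGAGAAACGTGGCGATCGCTCAGCGCGAGTTCCCCTTATATAGATAAGGGA, then reverse).

5'-AGGGAATAGATATATTCCCCTTGAGCGCGACTCGCTAGCGGTGCAAAGAGGTACTGGTTGTTCCCTG-3'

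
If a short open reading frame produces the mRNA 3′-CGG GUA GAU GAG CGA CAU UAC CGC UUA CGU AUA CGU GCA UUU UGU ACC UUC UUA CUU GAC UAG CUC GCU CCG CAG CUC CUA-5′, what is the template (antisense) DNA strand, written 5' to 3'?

Written 5'→3' the mRNA is AUCCUCGACGCCUCGCUCGAUCAGUUCAUUCUUCCAUGUUUUACGUGCAUAUGCAUUCGCCAUUACAGCGAGUAGAUGGGC, so the coding DNA strand is ATCCTCGACGCCTCGCTCGATCAGTTCATTCTTCCATGTTTTACGTGCATATGCATTCGCCATTACAGCGAGTAGATGGGC. The template is its reverse complement.

5′-GCCCATCTACTCGCTGTAATGGCGAATGCATATGCACGTAAAACATGGAAGAATGAACTGATCGAGCGAGGCGTCGAGGAT-3′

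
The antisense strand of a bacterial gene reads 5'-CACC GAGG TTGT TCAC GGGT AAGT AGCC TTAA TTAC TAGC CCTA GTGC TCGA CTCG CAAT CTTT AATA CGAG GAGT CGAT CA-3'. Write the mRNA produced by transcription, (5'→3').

The mRNA has the sequence of the coding strand (reverse complement of the template) with T→U. Reverse complement of CACCGAGGTTGTTCACGGGTAAGTAGCCTTAATTACTAGCCCTAGTGCTCGACTCGCAATCTTTAATACGAGGAGTCGATCA is TGATCGACTCCTCGTATTAAAGATTGCGAGTCGAGCACTAGGGCTAGTAATTAAGGCTACTTACCCGTGAACAACCTCGGTG; then T→U.

5'-UGAUCGACUCCUCGUAUUAAAGAUUGCGAGUCGAGCACUAGGGCUAGUAAUUAAGGCUACUUACCCGUGAACAACCUCGGUG-3'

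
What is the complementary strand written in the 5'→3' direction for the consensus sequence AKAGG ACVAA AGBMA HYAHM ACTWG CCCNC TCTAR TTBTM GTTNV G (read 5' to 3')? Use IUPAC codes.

Standard pairs A↔T, G↔C; ambiguity codes pair R↔Y, M↔K, W↔W, B↔V, H↔D, N↔N. Complement (TMTCCTGBTTTCVKTDRTDKTGAWCGGGNGAGATYAAVAKCAANBC), then reverse for 5'→3'.

5′-CBNAACKAVAAYTAGAGNGGGCWAGTKDTRDTKVCTTTBGTCCTMT-3′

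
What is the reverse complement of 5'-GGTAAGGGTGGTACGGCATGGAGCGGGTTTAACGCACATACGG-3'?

5'-CCGTATGTGCGTTAAACCCGCTCCATGCCGTACCACCCTTACC-3'

Reading the sequence 3'→5' and pairing each base (A↔T, G↔C) gives the reverse complement directly.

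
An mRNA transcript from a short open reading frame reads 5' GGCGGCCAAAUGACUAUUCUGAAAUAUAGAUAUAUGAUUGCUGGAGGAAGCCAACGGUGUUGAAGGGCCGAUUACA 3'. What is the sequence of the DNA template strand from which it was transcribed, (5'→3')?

Replace U with T to get the coding DNA strand: GGCGGCCAAATGACTATTCTGAAATATAGATATATGATTGCTGGAGGAAGCCAACGGTGTTGAAGGGCCGATTACA. The template strand is its reverse complement (complement CCGCCGGTTTACTGATAAGACTTTATATCTATATACTAACGACCTCCTTCGGTTGCCACAACTTCCCGGCTAATGT, then reverse).

5'-TGTAATCGGCCCTTCAACACCGTTGGCTTCCTCCAGCAATCATATATCTATATTTCAGAATAGTCATTTGGCCGCC-3'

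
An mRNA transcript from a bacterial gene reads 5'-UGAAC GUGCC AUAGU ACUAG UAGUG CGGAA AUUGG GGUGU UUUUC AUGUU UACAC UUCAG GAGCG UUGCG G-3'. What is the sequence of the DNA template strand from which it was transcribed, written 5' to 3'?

Replace U with T to get the coding DNA strand: TGAACGTGCCATAGTACTAGTAGTGCGGAAATTGGGGTGTTTTTCATGTTTACACTTCAGGAGCGTTGCGG. The template strand is its reverse complement (complement ACTTGCACGGTATCATGATCATCACGCCTTTAACCCCACAAAAAGTACAAATGTGAAGTCCTCGCAACGCC, then reverse).

5'-CCGCAACGCTCCTGAAGTGTAAACATGAAAAACACCCCAATTTCCGCACTACTAGTACTATGGCACGTTCA-3'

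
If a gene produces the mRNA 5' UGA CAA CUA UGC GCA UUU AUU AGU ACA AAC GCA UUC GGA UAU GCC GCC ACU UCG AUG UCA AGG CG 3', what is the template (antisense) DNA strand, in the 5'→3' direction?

Replace U with T to get the coding DNA strand: TGACAACTATGCGCATTTATTAGTACAAACGCATTCGGATATGCCGCCACTTCGATGTCAAGGCG. The template strand is its reverse complement (complement ACTGTTGATACGCGTAAATAATCATGTTTGCGTAAGCCTATACGGCGGTGAAGCTACAGTTCCGC, then reverse).

5'-CGCCTTGACATCGAAGTGGCGGCATATCCGAATGCGTTTGTACTAATAAATGCGCATAGTTGTCA-3'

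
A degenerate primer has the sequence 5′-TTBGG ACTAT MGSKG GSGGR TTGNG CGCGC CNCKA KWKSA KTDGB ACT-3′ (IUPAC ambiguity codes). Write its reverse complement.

5'-AGTVCHAMTSMWMTMGNGGCGCGCNCAAYCCSCCMSCKATAGTCCVAA-3'

Standard pairs A↔T, G↔C; ambiguity codes pair R↔Y, M↔K, W↔W, S↔S, B↔V, D↔H, N↔N. Complement (AAVCCTGATAKCSMCCSCCYAACNCGCGCGGNGMTMWMSTMAHCVTGA), then reverse for 5'→3'.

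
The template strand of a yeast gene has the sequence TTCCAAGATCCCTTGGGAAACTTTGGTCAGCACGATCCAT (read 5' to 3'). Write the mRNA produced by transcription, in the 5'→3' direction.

RNA polymerase reads the template 3'→5' and synthesizes mRNA 5'→3' by base-pairing (A→U, T→A, G↔C). The complement of the template is AAGGTTCTAGGGAACCCTTTGAAACCAGTCGTGCTAGGTA; antiparallel, so 5'→3' the coding strand is ATGGATCGTGCTGACCAAAGTTTCCCAAGGGATCTTGGAA. Replace T with U for the mRNA.

5′-AUGGAUCGUGCUGACCAAAGUUUCCCAAGGGAUCUUGGAA-3′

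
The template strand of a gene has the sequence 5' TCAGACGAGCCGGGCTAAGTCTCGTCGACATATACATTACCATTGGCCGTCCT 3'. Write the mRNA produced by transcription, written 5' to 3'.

RNA polymerase reads the template 3'→5' and synthesizes mRNA 5'→3' by base-pairing (A→U, T→A, G↔C). The complement of the template is AGTCTGCTCGGCCCGATTCAGAGCAGCTGTATATGTAATGGTAACCGGCAGGA; antiparallel, so 5'→3' the coding strand is AGGACGGCCAATGGTAATGTATATGTCGACGAGACTTAGCCCGGCTCGTCTGA. Replace T with U for the mRNA.

5'-AGGACGGCCAAUGGUAAUGUAUAUGUCGACGAGACUUAGCCCGGCUCGUCUGA-3'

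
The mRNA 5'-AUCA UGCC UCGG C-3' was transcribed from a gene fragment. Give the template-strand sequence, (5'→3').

Replace U with T to get the coding DNA strand: ATCATGCCTCGGC. The template strand is its reverse complement (complement TAGTACGGAGCCG, then reverse).

5'-GCCGAGGCATGAT-3'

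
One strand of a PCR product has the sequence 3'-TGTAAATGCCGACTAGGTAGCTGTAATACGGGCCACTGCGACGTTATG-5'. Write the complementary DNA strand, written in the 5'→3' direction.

5'-ACATTTACGGCTGATCCATCGACATTATGCCCGGTGACGCTGCAATAC-3'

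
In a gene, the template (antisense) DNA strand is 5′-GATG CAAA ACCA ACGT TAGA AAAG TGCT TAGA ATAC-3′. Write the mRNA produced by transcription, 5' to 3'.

5'-GUAUUCUAAGCACUUUUCUAACGUUGGUUUUGCAUC-3'

The mRNA has the sequence of the coding strand (reverse complement of the template) with T→U. Reverse complement of GATGCAAAACCAACGTTAGAAAAGTGCTTAGAATAC is GTATTCTAAGCACTTTTCTAACGTTGGTTTTGCATC; then T→U.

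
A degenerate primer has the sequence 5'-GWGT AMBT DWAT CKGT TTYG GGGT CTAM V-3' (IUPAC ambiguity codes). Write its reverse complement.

5'-BKTAGACCCCRAAACMGATWHAVKTACWC-3'

Standard pairs A↔T, G↔C; ambiguity codes pair Y↔R, M↔K, W↔W, B↔V, D↔H. Complement (CWCATKVAHWTAGMCAAARCCCCAGATKB), then reverse for 5'→3'.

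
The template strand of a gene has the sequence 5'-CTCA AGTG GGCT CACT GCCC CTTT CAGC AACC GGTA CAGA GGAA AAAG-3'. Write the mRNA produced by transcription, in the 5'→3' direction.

RNA polymerase reads the template 3'→5' and synthesizes mRNA 5'→3' by base-pairing (A→U, T→A, G↔C). The complement of the template is GAGTTCACCCGAGTGACGGGGAAAGTCGTTGGCCATGTCTCCTTTTTC; antiparallel, so 5'→3' the coding strand is CTTTTTCCTCTGTACCGGTTGCTGAAAGGGGCAGTGAGCCCACTTGAG. Replace T with U for the mRNA.

5'-CUUUUUCCUCUGUACCGGUUGCUGAAAGGGGCAGUGAGCCCACUUGAG-3'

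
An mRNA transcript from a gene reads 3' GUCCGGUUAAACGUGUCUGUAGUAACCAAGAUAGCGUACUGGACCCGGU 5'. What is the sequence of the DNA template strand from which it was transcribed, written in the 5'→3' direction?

5'-CAGGCCAATTTGCACAGACATCATTGGTTCTATCGCATGACCTGGGCCA-3'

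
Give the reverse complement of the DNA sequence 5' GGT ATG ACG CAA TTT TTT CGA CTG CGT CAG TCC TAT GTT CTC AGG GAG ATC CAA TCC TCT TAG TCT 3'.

5'-AGACTAAGAGGATTGGATCTCCCTGAGAACATAGGACTGACGCAGTCGAAAAAATTGCGTCATACC-3'

Complement each base (A↔T, G↔C): CCATACTGCGTTAAAAAAGCTGACGCAGTCAGGATACAAGAGTCCCTCTAGGTTAGGAGAATCAGA. Then reverse.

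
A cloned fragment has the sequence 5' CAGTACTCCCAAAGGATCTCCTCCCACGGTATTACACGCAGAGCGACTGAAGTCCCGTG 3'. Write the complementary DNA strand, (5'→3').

5'-CACGGGACTTCAGTCGCTCTGCGTGTAATACCGTGGGAGGAGATCCTTTGGGAGTACTG-3'

The complement of CAGTACTCCCAAAGGATCTCCTCCCACGGTATTACACGCAGAGCGACTGAAGTCCCGTG is GTCATGAGGGTTTCCTAGAGGAGGGTGCCATAATGTGCGTCTCGCTGACTTCAGGGCAC (A↔T, G↔C). DNA strands are antiparallel, so the complementary strand runs 3'→5'; reversing gives the 5'→3' form.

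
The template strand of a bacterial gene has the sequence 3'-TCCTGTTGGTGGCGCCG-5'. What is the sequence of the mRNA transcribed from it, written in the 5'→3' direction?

Reading the template 3'→5' as shown, RNA polymerase pairs each base (A→U, T→A, G↔C) to build mRNA 5'→3' directly.

5′-AGGACAACCACCGCGGC-3′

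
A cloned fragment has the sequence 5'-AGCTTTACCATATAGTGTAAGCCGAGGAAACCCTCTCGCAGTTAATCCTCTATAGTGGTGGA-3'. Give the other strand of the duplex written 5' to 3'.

Pairing A↔T and G↔C gives TCGAAATGGTATATCACATTCGGCTCCTTTGGGAGAGCGTCAATTAGGAGATATCACCACCT, running 3'→5'. Reverse for the 5'→3' convention.

5'-TCCACCACTATAGAGGATTAACTGCGAGAGGGTTTCCTCGGCTTACACTATATGGTAAAGCT-3'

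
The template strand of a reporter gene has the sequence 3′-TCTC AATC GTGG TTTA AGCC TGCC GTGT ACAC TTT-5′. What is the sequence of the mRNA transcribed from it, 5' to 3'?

Reading the template 3'→5' as shown, RNA polymerase pairs each base (A→U, T→A, G↔C) to build mRNA 5'→3' directly.

5'-AGAGUUAGCACCAAAUUCGGACGGCACAUGUGAAA-3'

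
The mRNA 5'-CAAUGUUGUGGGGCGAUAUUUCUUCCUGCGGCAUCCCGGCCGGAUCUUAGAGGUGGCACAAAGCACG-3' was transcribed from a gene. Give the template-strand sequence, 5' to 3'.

Replace U with T to get the coding DNA strand: CAATGTTGTGGGGCGATATTTCTTCCTGCGGCATCCCGGCCGGATCTTAGAGGTGGCACAAAGCACG. The template strand is its reverse complement (complement GTTACAACACCCCGCTATAAAGAAGGACGCCGTAGGGCCGGCCTAGAATCTCCACCGTGTTTCGTGC, then reverse).

5'-CGTGCTTTGTGCCACCTCTAAGATCCGGCCGGGATGCCGCAGGAAGAAATATCGCCCCACAACATTG-3'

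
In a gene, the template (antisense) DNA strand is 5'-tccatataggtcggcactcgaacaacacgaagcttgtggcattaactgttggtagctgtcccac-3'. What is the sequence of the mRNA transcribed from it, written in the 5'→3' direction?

5'-GUGGGACAGCUACCAACAGUUAAUGCCACAAGCUUCGUGUUGUUCGAGUGCCGACCUAUAUGGA-3'

RNA polymerase reads the template 3'→5' and synthesizes mRNA 5'→3' by base-pairing (A→U, T→A, G↔C). The complement of the template is AGGTATATCCAGCCGTGAGCTTGTTGTGCTTCGAACACCGTAATTGACAACCATCGACAGGGTG; antiparallel, so 5'→3' the coding strand is GTGGGACAGCTACCAACAGTTAATGCCACAAGCTTCGTGTTGTTCGAGTGCCGACCTATATGGA. Replace T with U for the mRNA.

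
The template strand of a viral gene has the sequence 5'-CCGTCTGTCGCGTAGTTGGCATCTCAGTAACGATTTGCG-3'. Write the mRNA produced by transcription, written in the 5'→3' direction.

5'-CGCAAAUCGUUACUGAGAUGCCAACUACGCGACAGACGG-3'

The mRNA has the sequence of the coding strand (reverse complement of the template) with T→U. Reverse complement of CCGTCTGTCGCGTAGTTGGCATCTCAGTAACGATTTGCG is CGCAAATCGTTACTGAGATGCCAACTACGCGACAGACGG; then T→U.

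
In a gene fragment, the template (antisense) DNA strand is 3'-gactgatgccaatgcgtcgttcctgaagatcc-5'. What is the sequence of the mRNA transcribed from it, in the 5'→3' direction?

5′-CUGACUACGGUUACGCAGCAAGGACUUCUAGG-3′

Reading the template 3'→5' as shown, RNA polymerase pairs each base (A→U, T→A, G↔C) to build mRNA 5'→3' directly.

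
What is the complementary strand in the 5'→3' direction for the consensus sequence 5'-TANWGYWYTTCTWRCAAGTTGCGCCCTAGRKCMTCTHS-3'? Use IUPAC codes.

5′-SDAGAKGMYCTAGGGCGCAACTTGYWAGAARWRCWNTA-3′

Standard pairs A↔T, G↔C; ambiguity codes pair R↔Y, M↔K, W↔W, S↔S, H↔D, N↔N. Complement (ATNWCRWRAAGAWYGTTCAACGCGGGATCYMGKAGADS), then reverse for 5'→3'.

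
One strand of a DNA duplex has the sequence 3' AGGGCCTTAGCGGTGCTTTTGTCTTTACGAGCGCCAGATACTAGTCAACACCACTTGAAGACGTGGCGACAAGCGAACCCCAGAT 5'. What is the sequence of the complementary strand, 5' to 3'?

5'-TCCCGGAATCGCCACGAAAACAGAAATGCTCGCGGTCTATGATCAGTTGTGGTGAACTTCTGCACCGCTGTTCGCTTGGGGTCTA-3'

The strand is given 3'→5', so its complement runs 5'→3' in the same left-to-right order: pair each base A↔T, G↔C.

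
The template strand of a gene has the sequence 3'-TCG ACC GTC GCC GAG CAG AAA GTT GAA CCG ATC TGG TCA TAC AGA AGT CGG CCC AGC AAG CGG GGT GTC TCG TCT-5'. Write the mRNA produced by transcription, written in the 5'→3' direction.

Reading the template 3'→5' as shown, RNA polymerase pairs each base (A→U, T→A, G↔C) to build mRNA 5'→3' directly.

5'-AGCUGGCAGCGGCUCGUCUUUCAACUUGGCUAGACCAGUAUGUCUUCAGCCGGGUCGUUCGCCCCACAGAGCAGA-3'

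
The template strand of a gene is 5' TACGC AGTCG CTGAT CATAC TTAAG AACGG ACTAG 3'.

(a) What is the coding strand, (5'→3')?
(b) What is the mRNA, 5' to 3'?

(a) 5′-CTAGTCCGTTCTTAAGTATGATCAGCGACTGCGTA-3′
(b) 5'-CUAGUCCGUUCUUAAGUAUGAUCAGCGACUGCGUA-3'

(a) The coding strand is the reverse complement of the template: complement ATGCGTCAGCGACTAGTATGAATTCTTGCCTGATC, then reverse.
(b) mRNA has the coding-strand sequence with T→U.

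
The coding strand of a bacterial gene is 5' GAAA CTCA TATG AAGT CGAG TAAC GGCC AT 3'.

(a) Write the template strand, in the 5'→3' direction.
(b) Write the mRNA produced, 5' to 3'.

(a) 5'-ATGGCCGTTACTCGACTTCATATGAGTTTC-3'
(b) 5'-GAAACUCAUAUGAAGUCGAGUAACGGCCAU-3'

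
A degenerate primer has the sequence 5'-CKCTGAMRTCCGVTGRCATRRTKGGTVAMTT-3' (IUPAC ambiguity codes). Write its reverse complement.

5'-AAKTBACCMAYYATGYCABCGGAYKTCAGMG-3'

Standard pairs A↔T, G↔C; ambiguity codes pair R↔Y, M↔K, V↔B. Complement (GMGACTKYAGGCBACYGTAYYAMCCABTKAA), then reverse for 5'→3'.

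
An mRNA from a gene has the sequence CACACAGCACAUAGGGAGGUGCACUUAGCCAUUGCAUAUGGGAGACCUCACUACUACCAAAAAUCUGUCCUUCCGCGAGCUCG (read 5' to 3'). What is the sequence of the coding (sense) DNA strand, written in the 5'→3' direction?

5'-CACACAGCACATAGGGAGGTGCACTTAGCCATTGCATATGGGAGACCTCACTACTACCAAAAATCTGTCCTTCCGCGAGCTCG-3'

The coding DNA strand has the same 5'→3' sequence as the mRNA with U replaced by T.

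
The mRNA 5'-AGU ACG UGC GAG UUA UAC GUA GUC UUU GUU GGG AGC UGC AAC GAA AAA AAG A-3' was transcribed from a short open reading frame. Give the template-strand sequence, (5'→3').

Replace U with T to get the coding DNA strand: AGTACGTGCGAGTTATACGTAGTCTTTGTTGGGAGCTGCAACGAAAAAAAGA. The template strand is its reverse complement (complement TCATGCACGCTCAATATGCATCAGAAACAACCCTCGACGTTGCTTTTTTTCT, then reverse).

5′-TCTTTTTTTCGTTGCAGCTCCCAACAAAGACTACGTATAACTCGCACGTACT-3′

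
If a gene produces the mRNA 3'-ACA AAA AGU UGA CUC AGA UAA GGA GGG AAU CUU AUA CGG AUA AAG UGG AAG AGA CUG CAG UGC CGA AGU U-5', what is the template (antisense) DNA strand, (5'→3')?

Written 5'→3' the mRNA is UUGAAGCCGUGACGUCAGAGAAGGUGAAAUAGGCAUAUUCUAAGGGAGGAAUAGACUCAGUUGAAAAACA, so the coding DNA strand is TTGAAGCCGTGACGTCAGAGAAGGTGAAATAGGCATATTCTAAGGGAGGAATAGACTCAGTTGAAAAACA. The template is its reverse complement.

5'-TGTTTTTCAACTGAGTCTATTCCTCCCTTAGAATATGCCTATTTCACCTTCTCTGACGTCACGGCTTCAA-3'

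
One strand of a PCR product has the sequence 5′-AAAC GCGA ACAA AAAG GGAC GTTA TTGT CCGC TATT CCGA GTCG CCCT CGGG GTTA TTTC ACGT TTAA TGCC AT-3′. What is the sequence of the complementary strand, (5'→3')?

The complement of AAACGCGAACAAAAAGGGACGTTATTGTCCGCTATTCCGAGTCGCCCTCGGGGTTATTTCACGTTTAATGCCAT is TTTGCGCTTGTTTTTCCCTGCAATAACAGGCGATAAGGCTCAGCGGGAGCCCCAATAAAGTGCAAATTACGGTA (A↔T, G↔C). DNA strands are antiparallel, so the complementary strand runs 3'→5'; reversing gives the 5'→3' form.

5′-ATGGCATTAAACGTGAAATAACCCCGAGGGCGACTCGGAATAGCGGACAATAACGTCCCTTTTTGTTCGCGTTT-3′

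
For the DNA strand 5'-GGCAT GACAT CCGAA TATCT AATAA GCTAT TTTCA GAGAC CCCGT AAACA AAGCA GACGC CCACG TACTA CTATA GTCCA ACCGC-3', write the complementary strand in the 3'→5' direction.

3'-CCGTACTGTAGGCTTATAGATTATTCGATAAAAGTCTCTGGGGCATTTGTTTCGTCTGCGGGTGCATGATGATATCAGGTTGGCG-5'

Base-pairing A↔T, G↔C gives the complement. The complementary strand is antiparallel, so paired with a 5'→3' strand it runs 3'→5'.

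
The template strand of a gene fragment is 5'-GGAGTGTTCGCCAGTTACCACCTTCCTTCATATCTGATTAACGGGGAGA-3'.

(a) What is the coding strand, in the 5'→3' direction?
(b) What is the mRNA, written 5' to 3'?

(a) 5'-TCTCCCCGTTAATCAGATATGAAGGAAGGTGGTAACTGGCGAACACTCC-3'
(b) 5'-UCUCCCCGUUAAUCAGAUAUGAAGGAAGGUGGUAACUGGCGAACACUCC-3'

(a) The coding strand is the reverse complement of the template: complement CCTCACAAGCGGTCAATGGTGGAAGGAAGTATAGACTAATTGCCCCTCT, then reverse.
(b) mRNA has the coding-strand sequence with T→U.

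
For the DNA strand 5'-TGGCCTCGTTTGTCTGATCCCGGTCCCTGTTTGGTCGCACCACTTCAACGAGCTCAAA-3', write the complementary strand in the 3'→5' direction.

Base-pairing A↔T, G↔C gives the complement. The complementary strand is antiparallel, so paired with a 5'→3' strand it runs 3'→5'.

3'-ACCGGAGCAAACAGACTAGGGCCAGGGACAAACCAGCGTGGTGAAGTTGCTCGAGTTT-5'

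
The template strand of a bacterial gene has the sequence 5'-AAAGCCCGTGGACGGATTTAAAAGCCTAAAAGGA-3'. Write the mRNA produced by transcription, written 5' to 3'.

5′-UCCUUUUAGGCUUUUAAAUCCGUCCACGGGCUUU-3′

The mRNA has the sequence of the coding strand (reverse complement of the template) with T→U. Reverse complement of AAAGCCCGTGGACGGATTTAAAAGCCTAAAAGGA is TCCTTTTAGGCTTTTAAATCCGTCCACGGGCTTT; then T→U.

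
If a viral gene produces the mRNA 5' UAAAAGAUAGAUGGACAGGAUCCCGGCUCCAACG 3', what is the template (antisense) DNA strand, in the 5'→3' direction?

5'-CGTTGGAGCCGGGATCCTGTCCATCTATCTTTTA-3'

Replace U with T to get the coding DNA strand: TAAAAGATAGATGGACAGGATCCCGGCTCCAACG. The template strand is its reverse complement (complement ATTTTCTATCTACCTGTCCTAGGGCCGAGGTTGC, then reverse).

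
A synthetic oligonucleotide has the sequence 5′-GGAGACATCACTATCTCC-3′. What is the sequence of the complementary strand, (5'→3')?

5'-GGAGATAGTGATGTCTCC-3'

Pairing A↔T and G↔C gives CCTCTGTAGTGATAGAGG, running 3'→5'. Reverse for the 5'→3' convention.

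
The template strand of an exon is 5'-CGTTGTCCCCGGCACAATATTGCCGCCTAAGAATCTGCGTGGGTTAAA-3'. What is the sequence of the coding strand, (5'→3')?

5'-TTTAACCCACGCAGATTCTTAGGCGGCAATATTGTGCCGGGGACAACG-3'

The coding strand is complementary and antiparallel to the template: take the complement (A↔T, G↔C) and reverse.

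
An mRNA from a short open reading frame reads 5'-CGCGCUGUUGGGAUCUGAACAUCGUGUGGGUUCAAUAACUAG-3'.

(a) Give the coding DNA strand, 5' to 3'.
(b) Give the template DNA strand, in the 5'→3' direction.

(a) 5'-CGCGCTGTTGGGATCTGAACATCGTGTGGGTTCAATAACTAG-3'
(b) 5'-CTAGTTATTGAACCCACACGATGTTCAGATCCCAACAGCGCG-3'

(a) The coding strand matches the mRNA with U→T.
(b) The template strand is the reverse complement of the coding strand.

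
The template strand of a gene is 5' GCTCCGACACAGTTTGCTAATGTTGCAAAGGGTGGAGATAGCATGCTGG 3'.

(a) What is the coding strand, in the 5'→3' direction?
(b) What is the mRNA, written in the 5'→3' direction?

(a) 5'-CCAGCATGCTATCTCCACCCTTTGCAACATTAGCAAACTGTGTCGGAGC-3'
(b) 5'-CCAGCAUGCUAUCUCCACCCUUUGCAACAUUAGCAAACUGUGUCGGAGC-3'

(a) The coding strand is the reverse complement of the template: complement CGAGGCTGTGTCAAACGATTACAACGTTTCCCACCTCTATCGTACGACC, then reverse.
(b) mRNA has the coding-strand sequence with T→U.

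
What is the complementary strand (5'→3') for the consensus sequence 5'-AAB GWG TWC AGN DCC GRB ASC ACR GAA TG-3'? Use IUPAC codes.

5'-CATTCYGTGSTVYCGGHNCTGWACWCVTT-3'

Standard pairs A↔T, G↔C; ambiguity codes pair R↔Y, W↔W, S↔S, B↔V, D↔H, N↔N. Complement (TTVCWCAWGTCNHGGCYVTSGTGYCTTAC), then reverse for 5'→3'.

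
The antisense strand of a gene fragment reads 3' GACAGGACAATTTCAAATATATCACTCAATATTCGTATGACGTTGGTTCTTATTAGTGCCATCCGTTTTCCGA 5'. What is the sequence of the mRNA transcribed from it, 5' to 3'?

5'-CUGUCCUGUUAAAGUUUAUAUAGUGAGUUAUAAGCAUACUGCAACCAAGAAUAAUCACGGUAGGCAAAAGGCU-3'

Reading the template 3'→5' as shown, RNA polymerase pairs each base (A→U, T→A, G↔C) to build mRNA 5'→3' directly.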